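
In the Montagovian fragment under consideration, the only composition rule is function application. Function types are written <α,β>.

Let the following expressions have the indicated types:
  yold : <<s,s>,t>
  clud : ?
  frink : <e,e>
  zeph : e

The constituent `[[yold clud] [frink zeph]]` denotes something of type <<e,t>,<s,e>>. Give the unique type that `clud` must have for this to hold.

<<<s,s>,t>,<e,<<e,t>,<s,e>>>>

For [[yold clud] [frink zeph]] to have type <<e,t>,<s,e>> with [frink zeph] of type e, [yold clud] must be the function: [yold clud] : <e,<<e,t>,<s,e>>>.
For [yold clud] to have type <e,<<e,t>,<s,e>>> with yold of type <<s,s>,t>, clud must be the function: clud : <<<s,s>,t>,<e,<<e,t>,<s,e>>>>.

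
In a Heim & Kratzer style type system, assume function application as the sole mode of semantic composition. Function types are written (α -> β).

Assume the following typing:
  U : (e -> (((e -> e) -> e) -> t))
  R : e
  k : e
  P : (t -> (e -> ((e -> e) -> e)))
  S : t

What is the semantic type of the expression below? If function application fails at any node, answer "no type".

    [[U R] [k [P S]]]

t

[U R]: functor U : (e -> (((e -> e) -> e) -> t)), argument R : e; result (((e -> e) -> e) -> t).
[P S]: functor P : (t -> (e -> ((e -> e) -> e))), argument S : t; result (e -> ((e -> e) -> e)).
[k [P S]]: functor [P S] : (e -> ((e -> e) -> e)), argument k : e; result ((e -> e) -> e).
[[U R] [k [P S]]]: functor [U R] : (((e -> e) -> e) -> t), argument [k [P S]] : ((e -> e) -> e); result t.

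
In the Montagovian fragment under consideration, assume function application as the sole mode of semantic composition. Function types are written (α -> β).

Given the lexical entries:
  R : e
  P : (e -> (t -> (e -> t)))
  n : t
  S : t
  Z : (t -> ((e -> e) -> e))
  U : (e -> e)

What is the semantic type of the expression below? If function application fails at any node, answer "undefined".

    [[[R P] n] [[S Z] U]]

t

[R P]: functor P : (e -> (t -> (e -> t))), argument R : e; result (t -> (e -> t)).
[[R P] n]: functor [R P] : (t -> (e -> t)), argument n : t; result (e -> t).
[S Z]: functor Z : (t -> ((e -> e) -> e)), argument S : t; result ((e -> e) -> e).
[[S Z] U]: functor [S Z] : ((e -> e) -> e), argument U : (e -> e); result e.
[[[R P] n] [[S Z] U]]: functor [[R P] n] : (e -> t), argument [[S Z] U] : e; result t.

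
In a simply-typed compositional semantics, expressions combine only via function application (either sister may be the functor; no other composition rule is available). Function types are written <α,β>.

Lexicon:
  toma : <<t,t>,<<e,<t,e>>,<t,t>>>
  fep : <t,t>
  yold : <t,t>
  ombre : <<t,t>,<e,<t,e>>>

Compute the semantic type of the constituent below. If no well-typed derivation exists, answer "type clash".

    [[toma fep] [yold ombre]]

<t,t>

[toma fep]: toma is <<t,t>,<<e,<t,e>>,<t,t>>>, fep is <t,t>; result <<e,<t,e>>,<t,t>>.
[yold ombre]: ombre is <<t,t>,<e,<t,e>>>, yold is <t,t>; result <e,<t,e>>.
[[toma fep] [yold ombre]]: [toma fep] is <<e,<t,e>>,<t,t>>, [yold ombre] is <e,<t,e>>; result <t,t>.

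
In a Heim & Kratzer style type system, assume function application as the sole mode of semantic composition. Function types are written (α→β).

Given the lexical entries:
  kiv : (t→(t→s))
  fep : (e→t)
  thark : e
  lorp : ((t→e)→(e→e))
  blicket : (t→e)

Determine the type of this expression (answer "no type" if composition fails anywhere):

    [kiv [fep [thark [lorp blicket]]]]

[lorp blicket]: ((t→e)→(e→e)) applied to (t→e) yields (e→e).
[thark [lorp blicket]]: (e→e) applied to e yields e.
[fep [thark [lorp blicket]]]: (e→t) applied to e yields t.
[kiv [fep [thark [lorp blicket]]]]: (t→(t→s)) applied to t yields (t→s).

(t→s)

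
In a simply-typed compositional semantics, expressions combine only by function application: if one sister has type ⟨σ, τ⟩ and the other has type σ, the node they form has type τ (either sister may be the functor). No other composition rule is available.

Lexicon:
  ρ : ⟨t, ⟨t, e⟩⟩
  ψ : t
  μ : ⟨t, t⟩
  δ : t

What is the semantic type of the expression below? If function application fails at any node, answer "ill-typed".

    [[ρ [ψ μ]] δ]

e

[ψ μ]: ⟨t, t⟩ applied to t yields t.
[ρ [ψ μ]]: ⟨t, ⟨t, e⟩⟩ applied to t yields ⟨t, e⟩.
[[ρ [ψ μ]] δ]: ⟨t, e⟩ applied to t yields e.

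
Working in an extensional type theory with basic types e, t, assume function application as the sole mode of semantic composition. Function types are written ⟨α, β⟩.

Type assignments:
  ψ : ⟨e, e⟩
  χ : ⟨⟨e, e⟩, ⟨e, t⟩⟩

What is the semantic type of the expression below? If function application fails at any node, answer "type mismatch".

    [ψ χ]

[ψ χ]: χ is ⟨⟨e, e⟩, ⟨e, t⟩⟩, ψ is ⟨e, e⟩; result ⟨e, t⟩.

⟨e, t⟩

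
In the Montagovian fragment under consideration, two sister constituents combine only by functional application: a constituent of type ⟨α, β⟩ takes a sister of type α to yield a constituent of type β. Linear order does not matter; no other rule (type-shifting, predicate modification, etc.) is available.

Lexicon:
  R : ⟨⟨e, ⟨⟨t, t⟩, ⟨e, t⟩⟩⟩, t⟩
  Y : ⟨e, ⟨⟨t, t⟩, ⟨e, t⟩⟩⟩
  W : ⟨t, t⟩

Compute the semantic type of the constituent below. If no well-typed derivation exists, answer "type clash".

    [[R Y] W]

[R Y]: R is ⟨⟨e, ⟨⟨t, t⟩, ⟨e, t⟩⟩⟩, t⟩, Y is ⟨e, ⟨⟨t, t⟩, ⟨e, t⟩⟩⟩; result t.
[[R Y] W]: W is ⟨t, t⟩, [R Y] is t; result t.

t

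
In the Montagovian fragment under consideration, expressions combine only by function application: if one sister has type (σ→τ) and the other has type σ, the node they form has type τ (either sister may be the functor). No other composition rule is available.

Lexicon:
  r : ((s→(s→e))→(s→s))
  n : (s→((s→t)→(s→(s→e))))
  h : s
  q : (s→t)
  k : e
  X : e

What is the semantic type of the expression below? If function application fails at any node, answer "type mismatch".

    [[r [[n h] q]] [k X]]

At [n h], n : (s→((s→t)→(s→(s→e)))) takes h : s, giving ((s→t)→(s→(s→e))).
At [[n h] q], [n h] : ((s→t)→(s→(s→e))) takes q : (s→t), giving (s→(s→e)).
At [r [[n h] q]], r : ((s→(s→e))→(s→s)) takes [[n h] q] : (s→(s→e)), giving (s→s).
At [k X]: neither e nor e can take the other as argument; the node is ill-typed.

type mismatch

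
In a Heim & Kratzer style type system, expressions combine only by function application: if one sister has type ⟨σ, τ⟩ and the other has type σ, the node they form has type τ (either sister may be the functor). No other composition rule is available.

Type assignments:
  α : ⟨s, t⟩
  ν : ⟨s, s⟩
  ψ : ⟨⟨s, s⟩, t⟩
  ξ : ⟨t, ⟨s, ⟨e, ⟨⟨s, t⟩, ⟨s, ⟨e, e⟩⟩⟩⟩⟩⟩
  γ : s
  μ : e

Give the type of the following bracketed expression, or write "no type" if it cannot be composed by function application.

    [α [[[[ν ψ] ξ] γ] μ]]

⟨s, ⟨e, e⟩⟩

[ν ψ]: functor ψ : ⟨⟨s, s⟩, t⟩, argument ν : ⟨s, s⟩; result t.
[[ν ψ] ξ]: functor ξ : ⟨t, ⟨s, ⟨e, ⟨⟨s, t⟩, ⟨s, ⟨e, e⟩⟩⟩⟩⟩⟩, argument [ν ψ] : t; result ⟨s, ⟨e, ⟨⟨s, t⟩, ⟨s, ⟨e, e⟩⟩⟩⟩⟩.
[[[ν ψ] ξ] γ]: functor [[ν ψ] ξ] : ⟨s, ⟨e, ⟨⟨s, t⟩, ⟨s, ⟨e, e⟩⟩⟩⟩⟩, argument γ : s; result ⟨e, ⟨⟨s, t⟩, ⟨s, ⟨e, e⟩⟩⟩⟩.
[[[[ν ψ] ξ] γ] μ]: functor [[[ν ψ] ξ] γ] : ⟨e, ⟨⟨s, t⟩, ⟨s, ⟨e, e⟩⟩⟩⟩, argument μ : e; result ⟨⟨s, t⟩, ⟨s, ⟨e, e⟩⟩⟩.
[α [[[[ν ψ] ξ] γ] μ]]: functor [[[[ν ψ] ξ] γ] μ] : ⟨⟨s, t⟩, ⟨s, ⟨e, e⟩⟩⟩, argument α : ⟨s, t⟩; result ⟨s, ⟨e, e⟩⟩.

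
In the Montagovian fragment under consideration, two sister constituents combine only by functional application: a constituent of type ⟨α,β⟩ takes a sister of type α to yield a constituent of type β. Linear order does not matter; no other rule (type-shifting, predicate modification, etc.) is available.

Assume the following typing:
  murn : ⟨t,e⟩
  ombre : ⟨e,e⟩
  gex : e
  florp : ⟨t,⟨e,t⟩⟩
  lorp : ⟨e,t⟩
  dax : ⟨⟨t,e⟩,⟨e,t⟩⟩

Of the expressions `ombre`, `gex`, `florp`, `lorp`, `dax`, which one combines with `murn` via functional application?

ombre : ⟨e,e⟩ — no; murn wants t, and ombre wants e.
gex : e — no; murn wants t, and gex wants nothing (atomic).
florp : ⟨t,⟨e,t⟩⟩ — no; murn wants t, and florp wants t.
lorp : ⟨e,t⟩ — no; murn wants t, and lorp wants e.
dax — combines: dax : ⟨⟨t,e⟩,⟨e,t⟩⟩ takes murn : ⟨t,e⟩ as argument, giving ⟨e,t⟩.

dax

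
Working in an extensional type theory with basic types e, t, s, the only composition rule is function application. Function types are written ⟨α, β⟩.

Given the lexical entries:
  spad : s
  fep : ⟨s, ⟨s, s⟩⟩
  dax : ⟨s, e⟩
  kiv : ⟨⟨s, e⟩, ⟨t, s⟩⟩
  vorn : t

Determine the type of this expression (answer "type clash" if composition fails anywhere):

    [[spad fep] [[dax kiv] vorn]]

[spad fep]: fep is ⟨s, ⟨s, s⟩⟩, spad is s; result ⟨s, s⟩.
[dax kiv]: kiv is ⟨⟨s, e⟩, ⟨t, s⟩⟩, dax is ⟨s, e⟩; result ⟨t, s⟩.
[[dax kiv] vorn]: [dax kiv] is ⟨t, s⟩, vorn is t; result s.
[[spad fep] [[dax kiv] vorn]]: [spad fep] is ⟨s, s⟩, [[dax kiv] vorn] is s; result s.

s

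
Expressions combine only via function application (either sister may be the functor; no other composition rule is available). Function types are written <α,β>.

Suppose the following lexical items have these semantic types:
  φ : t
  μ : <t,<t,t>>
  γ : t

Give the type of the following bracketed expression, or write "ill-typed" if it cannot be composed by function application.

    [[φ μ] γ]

[φ μ]: functor μ : <t,<t,t>>, argument φ : t; result <t,t>.
[[φ μ] γ]: functor [φ μ] : <t,t>, argument γ : t; result t.

t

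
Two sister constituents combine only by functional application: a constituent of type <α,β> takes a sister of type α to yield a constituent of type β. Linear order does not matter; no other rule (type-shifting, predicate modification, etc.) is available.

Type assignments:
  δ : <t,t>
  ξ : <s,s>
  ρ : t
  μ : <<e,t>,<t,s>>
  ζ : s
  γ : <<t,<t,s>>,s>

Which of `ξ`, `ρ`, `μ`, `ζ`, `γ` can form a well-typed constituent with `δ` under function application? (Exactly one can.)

ξ : <s,s> — δ needs t; ξ needs s; neither fits.
ρ — combines: δ : <t,t> takes ρ : t as argument, giving t.
μ : <<e,t>,<t,s>> — δ needs t; μ needs <e,t>; neither fits.
ζ : s — δ needs t; ζ needs nothing (atomic); neither fits.
γ : <<t,<t,s>>,s> — δ needs t; γ needs <t,<t,s>>; neither fits.

ρ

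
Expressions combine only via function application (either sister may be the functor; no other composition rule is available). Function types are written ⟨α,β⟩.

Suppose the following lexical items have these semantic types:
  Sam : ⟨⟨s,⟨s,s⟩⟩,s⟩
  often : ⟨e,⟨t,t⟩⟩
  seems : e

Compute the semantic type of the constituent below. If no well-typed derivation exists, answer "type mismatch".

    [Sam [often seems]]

[often seems] — often of type ⟨e,⟨t,t⟩⟩ combines with seems of type e: type ⟨t,t⟩.
[Sam [often seems]]: ⟨⟨s,⟨s,s⟩⟩,s⟩ and ⟨t,t⟩ cannot combine by function application — type clash.

type mismatch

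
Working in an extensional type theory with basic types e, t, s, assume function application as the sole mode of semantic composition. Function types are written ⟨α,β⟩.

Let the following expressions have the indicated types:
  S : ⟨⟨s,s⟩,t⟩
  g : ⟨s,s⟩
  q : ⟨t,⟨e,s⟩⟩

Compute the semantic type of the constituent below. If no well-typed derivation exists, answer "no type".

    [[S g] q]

⟨e,s⟩

[S g] — S of type ⟨⟨s,s⟩,t⟩ combines with g of type ⟨s,s⟩: type t.
[[S g] q] — q of type ⟨t,⟨e,s⟩⟩ combines with [S g] of type t: type ⟨e,s⟩.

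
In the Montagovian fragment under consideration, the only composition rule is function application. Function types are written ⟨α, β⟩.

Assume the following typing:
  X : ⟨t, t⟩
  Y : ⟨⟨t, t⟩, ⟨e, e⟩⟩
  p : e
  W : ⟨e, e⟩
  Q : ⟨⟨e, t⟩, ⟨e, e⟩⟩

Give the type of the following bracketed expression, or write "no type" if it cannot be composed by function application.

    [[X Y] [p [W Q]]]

no type

[X Y]: functor Y : ⟨⟨t, t⟩, ⟨e, e⟩⟩, argument X : ⟨t, t⟩; result ⟨e, e⟩.
At [W Q]: neither ⟨e, e⟩ nor ⟨⟨e, t⟩, ⟨e, e⟩⟩ can take the other as argument; the node is ill-typed.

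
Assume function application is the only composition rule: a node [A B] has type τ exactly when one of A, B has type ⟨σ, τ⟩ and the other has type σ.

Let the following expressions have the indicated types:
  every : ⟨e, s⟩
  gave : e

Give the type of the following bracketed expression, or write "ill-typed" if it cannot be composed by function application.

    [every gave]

s

[every gave]: every is ⟨e, s⟩, gave is e; result s.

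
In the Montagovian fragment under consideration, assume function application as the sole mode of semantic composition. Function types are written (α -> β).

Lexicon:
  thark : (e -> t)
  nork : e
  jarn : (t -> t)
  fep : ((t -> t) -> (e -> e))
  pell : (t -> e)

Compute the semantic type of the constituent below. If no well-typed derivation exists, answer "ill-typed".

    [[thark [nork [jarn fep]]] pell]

[jarn fep] — fep of type ((t -> t) -> (e -> e)) combines with jarn of type (t -> t): type (e -> e).
[nork [jarn fep]] — [jarn fep] of type (e -> e) combines with nork of type e: type e.
[thark [nork [jarn fep]]] — thark of type (e -> t) combines with [nork [jarn fep]] of type e: type t.
[[thark [nork [jarn fep]]] pell] — pell of type (t -> e) combines with [thark [nork [jarn fep]]] of type t: type e.

e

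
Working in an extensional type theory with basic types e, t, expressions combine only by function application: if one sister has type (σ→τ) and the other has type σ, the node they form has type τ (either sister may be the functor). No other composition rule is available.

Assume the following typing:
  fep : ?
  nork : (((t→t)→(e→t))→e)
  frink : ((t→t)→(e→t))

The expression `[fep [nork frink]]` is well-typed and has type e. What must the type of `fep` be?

(e→e)

[fep [nork frink]] is required to be e. [nork frink] : e cannot yield e as functor, so fep : (e→e).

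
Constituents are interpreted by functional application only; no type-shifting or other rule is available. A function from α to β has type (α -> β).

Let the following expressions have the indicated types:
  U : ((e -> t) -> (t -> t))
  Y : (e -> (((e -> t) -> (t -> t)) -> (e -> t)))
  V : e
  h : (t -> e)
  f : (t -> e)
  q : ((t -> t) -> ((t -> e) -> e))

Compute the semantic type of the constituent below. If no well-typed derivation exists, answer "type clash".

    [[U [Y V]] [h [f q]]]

type clash

At [Y V], Y : (e -> (((e -> t) -> (t -> t)) -> (e -> t))) takes V : e, giving (((e -> t) -> (t -> t)) -> (e -> t)).
At [U [Y V]], [Y V] : (((e -> t) -> (t -> t)) -> (e -> t)) takes U : ((e -> t) -> (t -> t)), giving (e -> t).
[f q]: (t -> e) and ((t -> t) -> ((t -> e) -> e)) cannot combine by function application — type clash.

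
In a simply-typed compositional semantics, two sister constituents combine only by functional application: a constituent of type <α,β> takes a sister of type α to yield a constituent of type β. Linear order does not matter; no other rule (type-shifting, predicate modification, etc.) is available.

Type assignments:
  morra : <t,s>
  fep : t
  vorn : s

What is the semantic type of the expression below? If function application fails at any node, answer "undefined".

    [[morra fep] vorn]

[morra fep]: <t,s> applied to t yields s.
[[morra fep] vorn]: s with s — neither is a function whose domain matches the other; composition fails here.

undefined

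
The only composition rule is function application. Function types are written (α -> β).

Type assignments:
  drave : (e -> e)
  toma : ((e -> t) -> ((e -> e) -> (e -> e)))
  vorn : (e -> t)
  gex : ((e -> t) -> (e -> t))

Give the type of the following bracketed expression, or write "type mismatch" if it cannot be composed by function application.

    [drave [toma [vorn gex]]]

[vorn gex]: gex is ((e -> t) -> (e -> t)), vorn is (e -> t); result (e -> t).
[toma [vorn gex]]: toma is ((e -> t) -> ((e -> e) -> (e -> e))), [vorn gex] is (e -> t); result ((e -> e) -> (e -> e)).
[drave [toma [vorn gex]]]: [toma [vorn gex]] is ((e -> e) -> (e -> e)), drave is (e -> e); result (e -> e).

(e -> e)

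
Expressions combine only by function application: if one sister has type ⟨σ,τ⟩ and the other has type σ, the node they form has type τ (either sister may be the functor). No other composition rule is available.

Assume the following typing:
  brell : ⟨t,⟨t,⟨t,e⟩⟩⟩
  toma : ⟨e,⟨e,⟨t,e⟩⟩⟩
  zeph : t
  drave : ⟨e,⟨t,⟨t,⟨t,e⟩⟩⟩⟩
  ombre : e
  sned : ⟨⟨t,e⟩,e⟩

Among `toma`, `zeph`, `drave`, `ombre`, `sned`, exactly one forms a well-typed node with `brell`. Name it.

zeph

toma : ⟨e,⟨e,⟨t,e⟩⟩⟩ — no; brell wants t, and toma wants e.
zeph — combines: brell : ⟨t,⟨t,⟨t,e⟩⟩⟩ takes zeph : t as argument, giving ⟨t,⟨t,e⟩⟩.
drave : ⟨e,⟨t,⟨t,⟨t,e⟩⟩⟩⟩ — no; brell wants t, and drave wants e.
ombre : e — no; brell wants t, and ombre wants nothing (atomic).
sned : ⟨⟨t,e⟩,e⟩ — no; brell wants t, and sned wants ⟨t,e⟩.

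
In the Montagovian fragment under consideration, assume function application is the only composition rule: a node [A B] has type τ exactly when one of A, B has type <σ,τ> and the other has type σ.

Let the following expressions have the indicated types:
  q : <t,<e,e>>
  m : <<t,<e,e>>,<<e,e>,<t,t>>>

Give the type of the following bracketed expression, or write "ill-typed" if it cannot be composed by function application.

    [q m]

<<e,e>,<t,t>>

[q m]: <<t,<e,e>>,<<e,e>,<t,t>>> applied to <t,<e,e>> yields <<e,e>,<t,t>>.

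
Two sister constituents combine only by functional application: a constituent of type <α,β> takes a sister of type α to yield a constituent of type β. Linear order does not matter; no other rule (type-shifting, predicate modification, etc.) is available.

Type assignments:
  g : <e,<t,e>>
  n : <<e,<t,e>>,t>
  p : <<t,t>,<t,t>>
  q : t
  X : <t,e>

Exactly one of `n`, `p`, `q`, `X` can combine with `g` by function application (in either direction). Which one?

n — combines: n : <<e,<t,e>>,t> takes g : <e,<t,e>> as argument, giving t.
p : <<t,t>,<t,t>> — no; g wants e, and p wants <t,t>.
q : t — no; g wants e, and q wants nothing (atomic).
X : <t,e> — no; g wants e, and X wants t.

n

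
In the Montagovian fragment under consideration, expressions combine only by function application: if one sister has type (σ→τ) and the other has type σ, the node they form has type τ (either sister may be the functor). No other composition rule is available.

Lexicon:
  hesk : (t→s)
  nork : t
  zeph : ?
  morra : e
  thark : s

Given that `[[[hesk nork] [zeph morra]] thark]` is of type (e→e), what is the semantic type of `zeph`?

(e→(s→(s→(e→e))))

For [[[hesk nork] [zeph morra]] thark] to have type (e→e) with thark of type s, [[hesk nork] [zeph morra]] must be the function: [[hesk nork] [zeph morra]] : (s→(e→e)).
For [[hesk nork] [zeph morra]] to have type (s→(e→e)) with [hesk nork] of type s, [zeph morra] must be the function: [zeph morra] : (s→(s→(e→e))).
For [zeph morra] to have type (s→(s→(e→e))) with morra of type e, zeph must be the function: zeph : (e→(s→(s→(e→e)))).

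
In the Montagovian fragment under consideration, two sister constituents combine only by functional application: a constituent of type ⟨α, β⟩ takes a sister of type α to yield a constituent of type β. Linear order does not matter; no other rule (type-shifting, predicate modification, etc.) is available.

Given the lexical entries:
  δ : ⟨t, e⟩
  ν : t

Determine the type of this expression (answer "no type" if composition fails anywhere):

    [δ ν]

At [δ ν], δ : ⟨t, e⟩ takes ν : t, giving e.

e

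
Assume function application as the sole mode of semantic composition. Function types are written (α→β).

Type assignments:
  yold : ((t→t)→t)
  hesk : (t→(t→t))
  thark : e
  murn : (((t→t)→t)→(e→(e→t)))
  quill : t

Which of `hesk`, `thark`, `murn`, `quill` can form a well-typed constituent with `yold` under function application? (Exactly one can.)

murn

hesk : (t→(t→t)) — neither side's domain matches the other.
thark : e — neither side's domain matches the other.
murn — combines: murn : (((t→t)→t)→(e→(e→t))) takes yold : ((t→t)→t) as argument, giving (e→(e→t)).
quill : t — neither side's domain matches the other.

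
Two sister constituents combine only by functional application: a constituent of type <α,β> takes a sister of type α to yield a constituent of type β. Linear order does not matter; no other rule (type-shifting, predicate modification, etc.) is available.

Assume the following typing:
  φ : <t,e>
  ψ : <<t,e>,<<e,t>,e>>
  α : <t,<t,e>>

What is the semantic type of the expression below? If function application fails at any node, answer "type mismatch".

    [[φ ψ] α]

type mismatch

[φ ψ]: ψ is <<t,e>,<<e,t>,e>>, φ is <t,e>; result <<e,t>,e>.
[[φ ψ] α]: <<e,t>,e> with <t,<t,e>> — neither is a function whose domain matches the other; composition fails here.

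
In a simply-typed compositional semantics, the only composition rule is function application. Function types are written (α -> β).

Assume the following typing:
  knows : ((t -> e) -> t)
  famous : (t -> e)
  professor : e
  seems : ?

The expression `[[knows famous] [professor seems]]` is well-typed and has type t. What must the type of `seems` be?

For [[knows famous] [professor seems]] to have type t with [knows famous] of type t, [professor seems] must be the function: [professor seems] : (t -> t).
For [professor seems] to have type (t -> t) with professor of type e, seems must be the function: seems : (e -> (t -> t)).

(e -> (t -> t))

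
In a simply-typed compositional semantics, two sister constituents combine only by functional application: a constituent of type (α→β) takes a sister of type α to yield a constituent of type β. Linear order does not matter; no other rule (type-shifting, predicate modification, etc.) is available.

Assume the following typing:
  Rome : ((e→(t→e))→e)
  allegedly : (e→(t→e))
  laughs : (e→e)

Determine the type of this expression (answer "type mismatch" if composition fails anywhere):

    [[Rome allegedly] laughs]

e

[Rome allegedly] — Rome of type ((e→(t→e))→e) combines with allegedly of type (e→(t→e)): type e.
[[Rome allegedly] laughs] — laughs of type (e→e) combines with [Rome allegedly] of type e: type e.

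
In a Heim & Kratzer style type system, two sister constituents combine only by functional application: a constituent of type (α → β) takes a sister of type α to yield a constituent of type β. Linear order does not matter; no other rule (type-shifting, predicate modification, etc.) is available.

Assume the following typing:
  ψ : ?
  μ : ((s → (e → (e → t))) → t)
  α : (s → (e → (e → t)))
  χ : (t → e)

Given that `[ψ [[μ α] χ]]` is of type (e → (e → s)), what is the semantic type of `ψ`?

[ψ [[μ α] χ]] must have type (e → (e → s)). The sister [[μ α] χ] has type e; that is not a function onto (e → (e → s)), so ψ must be the functor, of type (e → (e → (e → s))).

(e → (e → (e → s)))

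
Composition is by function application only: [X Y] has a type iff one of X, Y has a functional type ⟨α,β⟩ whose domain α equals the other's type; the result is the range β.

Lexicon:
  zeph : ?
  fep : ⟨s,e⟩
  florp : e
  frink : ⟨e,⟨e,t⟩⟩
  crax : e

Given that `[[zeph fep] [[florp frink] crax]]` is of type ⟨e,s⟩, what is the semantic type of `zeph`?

⟨⟨s,e⟩,⟨t,⟨e,s⟩⟩⟩

[[zeph fep] [[florp frink] crax]] is required to be ⟨e,s⟩. [[florp frink] crax] : t cannot yield ⟨e,s⟩ as functor, so [zeph fep] : ⟨t,⟨e,s⟩⟩.
[zeph fep] is required to be ⟨t,⟨e,s⟩⟩. fep : ⟨s,e⟩ cannot yield ⟨t,⟨e,s⟩⟩ as functor, so zeph : ⟨⟨s,e⟩,⟨t,⟨e,s⟩⟩⟩.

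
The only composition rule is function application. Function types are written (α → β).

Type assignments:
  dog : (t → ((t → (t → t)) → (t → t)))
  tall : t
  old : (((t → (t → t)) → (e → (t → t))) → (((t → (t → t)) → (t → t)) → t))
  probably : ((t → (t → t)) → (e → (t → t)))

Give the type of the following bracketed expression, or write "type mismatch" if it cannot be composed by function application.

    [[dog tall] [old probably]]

[dog tall]: (t → ((t → (t → t)) → (t → t))) applied to t yields ((t → (t → t)) → (t → t)).
[old probably]: (((t → (t → t)) → (e → (t → t))) → (((t → (t → t)) → (t → t)) → t)) applied to ((t → (t → t)) → (e → (t → t))) yields (((t → (t → t)) → (t → t)) → t).
[[dog tall] [old probably]]: (((t → (t → t)) → (t → t)) → t) applied to ((t → (t → t)) → (t → t)) yields t.

t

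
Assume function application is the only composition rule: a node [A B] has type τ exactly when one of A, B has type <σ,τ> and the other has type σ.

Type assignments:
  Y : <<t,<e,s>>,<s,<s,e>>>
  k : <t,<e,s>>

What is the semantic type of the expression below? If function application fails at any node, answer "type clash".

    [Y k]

[Y k]: <<t,<e,s>>,<s,<s,e>>> applied to <t,<e,s>> yields <s,<s,e>>.

<s,<s,e>>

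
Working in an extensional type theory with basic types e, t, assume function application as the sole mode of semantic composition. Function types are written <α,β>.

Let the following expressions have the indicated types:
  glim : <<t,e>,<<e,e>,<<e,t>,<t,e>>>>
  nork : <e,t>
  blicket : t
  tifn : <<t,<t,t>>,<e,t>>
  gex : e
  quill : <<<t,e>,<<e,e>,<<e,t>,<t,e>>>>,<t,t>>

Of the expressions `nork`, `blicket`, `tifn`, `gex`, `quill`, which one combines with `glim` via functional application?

quill

nork : <e,t> — no; glim wants <t,e>, and nork wants e.
blicket : t — no; glim wants <t,e>, and blicket wants nothing (atomic).
tifn : <<t,<t,t>>,<e,t>> — no; glim wants <t,e>, and tifn wants <t,<t,t>>.
gex : e — no; glim wants <t,e>, and gex wants nothing (atomic).
quill — combines: quill : <<<t,e>,<<e,e>,<<e,t>,<t,e>>>>,<t,t>> takes glim : <<t,e>,<<e,e>,<<e,t>,<t,e>>>> as argument, giving <t,t>.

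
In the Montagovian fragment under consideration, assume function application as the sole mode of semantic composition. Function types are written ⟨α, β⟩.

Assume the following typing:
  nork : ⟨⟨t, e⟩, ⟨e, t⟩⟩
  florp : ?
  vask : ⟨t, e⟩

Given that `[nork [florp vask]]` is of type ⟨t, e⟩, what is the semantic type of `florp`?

⟨⟨t, e⟩, ⟨⟨⟨t, e⟩, ⟨e, t⟩⟩, ⟨t, e⟩⟩⟩

At [nork [florp vask]] (required: ⟨t, e⟩): nork is ⟨⟨t, e⟩, ⟨e, t⟩⟩, which is not a function with range ⟨t, e⟩; hence [florp vask] is the functor — type ⟨⟨⟨t, e⟩, ⟨e, t⟩⟩, ⟨t, e⟩⟩.
At [florp vask] (required: ⟨⟨⟨t, e⟩, ⟨e, t⟩⟩, ⟨t, e⟩⟩): vask is ⟨t, e⟩, which is not a function with range ⟨⟨⟨t, e⟩, ⟨e, t⟩⟩, ⟨t, e⟩⟩; hence florp is the functor — type ⟨⟨t, e⟩, ⟨⟨⟨t, e⟩, ⟨e, t⟩⟩, ⟨t, e⟩⟩⟩.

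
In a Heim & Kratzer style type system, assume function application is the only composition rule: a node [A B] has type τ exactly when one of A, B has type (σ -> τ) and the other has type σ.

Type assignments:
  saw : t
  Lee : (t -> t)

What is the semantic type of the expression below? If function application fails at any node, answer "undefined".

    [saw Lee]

t

[saw Lee]: Lee is (t -> t), saw is t; result t.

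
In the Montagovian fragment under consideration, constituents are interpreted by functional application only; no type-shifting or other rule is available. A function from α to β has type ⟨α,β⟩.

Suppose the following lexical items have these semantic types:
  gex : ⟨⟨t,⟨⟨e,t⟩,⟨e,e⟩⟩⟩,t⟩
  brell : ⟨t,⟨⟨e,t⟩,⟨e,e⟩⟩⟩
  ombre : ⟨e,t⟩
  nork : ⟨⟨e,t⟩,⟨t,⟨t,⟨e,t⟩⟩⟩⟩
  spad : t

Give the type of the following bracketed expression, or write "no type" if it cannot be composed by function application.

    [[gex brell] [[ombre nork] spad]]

[gex brell]: ⟨⟨t,⟨⟨e,t⟩,⟨e,e⟩⟩⟩,t⟩ applied to ⟨t,⟨⟨e,t⟩,⟨e,e⟩⟩⟩ yields t.
[ombre nork]: ⟨⟨e,t⟩,⟨t,⟨t,⟨e,t⟩⟩⟩⟩ applied to ⟨e,t⟩ yields ⟨t,⟨t,⟨e,t⟩⟩⟩.
[[ombre nork] spad]: ⟨t,⟨t,⟨e,t⟩⟩⟩ applied to t yields ⟨t,⟨e,t⟩⟩.
[[gex brell] [[ombre nork] spad]]: ⟨t,⟨e,t⟩⟩ applied to t yields ⟨e,t⟩.

⟨e,t⟩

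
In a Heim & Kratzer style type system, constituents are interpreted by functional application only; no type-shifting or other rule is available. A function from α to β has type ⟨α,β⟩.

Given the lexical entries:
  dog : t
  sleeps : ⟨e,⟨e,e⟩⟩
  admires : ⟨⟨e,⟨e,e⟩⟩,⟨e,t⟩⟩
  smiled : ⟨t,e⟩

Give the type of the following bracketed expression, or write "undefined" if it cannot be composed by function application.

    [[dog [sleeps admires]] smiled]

[sleeps admires] — admires of type ⟨⟨e,⟨e,e⟩⟩,⟨e,t⟩⟩ combines with sleeps of type ⟨e,⟨e,e⟩⟩: type ⟨e,t⟩.
[dog [sleeps admires]]: t with ⟨e,t⟩ — neither is a function whose domain matches the other; composition fails here.

undefined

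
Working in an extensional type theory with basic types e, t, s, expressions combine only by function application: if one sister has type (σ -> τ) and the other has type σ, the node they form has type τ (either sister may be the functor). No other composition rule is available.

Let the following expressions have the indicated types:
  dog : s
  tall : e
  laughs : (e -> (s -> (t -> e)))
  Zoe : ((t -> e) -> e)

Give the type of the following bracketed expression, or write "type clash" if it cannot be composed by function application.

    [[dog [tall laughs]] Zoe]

e

[tall laughs]: (e -> (s -> (t -> e))) applied to e yields (s -> (t -> e)).
[dog [tall laughs]]: (s -> (t -> e)) applied to s yields (t -> e).
[[dog [tall laughs]] Zoe]: ((t -> e) -> e) applied to (t -> e) yields e.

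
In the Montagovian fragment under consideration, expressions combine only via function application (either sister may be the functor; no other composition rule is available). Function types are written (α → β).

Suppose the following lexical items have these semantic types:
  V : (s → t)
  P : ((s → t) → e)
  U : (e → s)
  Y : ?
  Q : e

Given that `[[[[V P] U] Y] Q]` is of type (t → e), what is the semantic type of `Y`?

(s → (e → (t → e)))

For [[[[V P] U] Y] Q] to have type (t → e) with Q of type e, [[[V P] U] Y] must be the function: [[[V P] U] Y] : (e → (t → e)).
For [[[V P] U] Y] to have type (e → (t → e)) with [[V P] U] of type s, Y must be the function: Y : (s → (e → (t → e))).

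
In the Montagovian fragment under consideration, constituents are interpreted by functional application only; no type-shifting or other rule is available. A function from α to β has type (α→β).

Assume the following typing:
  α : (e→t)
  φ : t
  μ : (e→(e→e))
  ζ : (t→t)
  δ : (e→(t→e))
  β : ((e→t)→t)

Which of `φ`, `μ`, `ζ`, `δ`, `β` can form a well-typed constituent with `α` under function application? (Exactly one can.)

φ : t — no; α wants e, and φ wants nothing (atomic).
μ : (e→(e→e)) — no; α wants e, and μ wants e.
ζ : (t→t) — no; α wants e, and ζ wants t.
δ : (e→(t→e)) — no; α wants e, and δ wants e.
β — combines: β : ((e→t)→t) takes α : (e→t) as argument, giving t.

β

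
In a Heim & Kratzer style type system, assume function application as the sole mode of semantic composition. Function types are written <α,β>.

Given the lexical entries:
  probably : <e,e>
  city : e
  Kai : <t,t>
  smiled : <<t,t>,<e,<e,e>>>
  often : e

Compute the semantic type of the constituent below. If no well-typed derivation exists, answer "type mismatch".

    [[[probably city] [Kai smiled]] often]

At [probably city], probably : <e,e> takes city : e, giving e.
At [Kai smiled], smiled : <<t,t>,<e,<e,e>>> takes Kai : <t,t>, giving <e,<e,e>>.
At [[probably city] [Kai smiled]], [Kai smiled] : <e,<e,e>> takes [probably city] : e, giving <e,e>.
At [[[probably city] [Kai smiled]] often], [[probably city] [Kai smiled]] : <e,e> takes often : e, giving e.

e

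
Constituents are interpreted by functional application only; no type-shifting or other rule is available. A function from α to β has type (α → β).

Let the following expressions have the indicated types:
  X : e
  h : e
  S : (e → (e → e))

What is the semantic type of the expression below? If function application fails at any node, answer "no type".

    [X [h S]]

e

[h S]: S is (e → (e → e)), h is e; result (e → e).
[X [h S]]: [h S] is (e → e), X is e; result e.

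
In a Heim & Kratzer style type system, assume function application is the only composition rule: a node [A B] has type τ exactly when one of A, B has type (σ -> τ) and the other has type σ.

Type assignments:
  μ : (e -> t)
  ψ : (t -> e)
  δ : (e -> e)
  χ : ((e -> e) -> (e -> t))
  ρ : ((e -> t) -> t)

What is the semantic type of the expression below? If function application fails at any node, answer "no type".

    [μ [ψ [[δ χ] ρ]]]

At [δ χ], χ : ((e -> e) -> (e -> t)) takes δ : (e -> e), giving (e -> t).
At [[δ χ] ρ], ρ : ((e -> t) -> t) takes [δ χ] : (e -> t), giving t.
At [ψ [[δ χ] ρ]], ψ : (t -> e) takes [[δ χ] ρ] : t, giving e.
At [μ [ψ [[δ χ] ρ]]], μ : (e -> t) takes [ψ [[δ χ] ρ]] : e, giving t.

t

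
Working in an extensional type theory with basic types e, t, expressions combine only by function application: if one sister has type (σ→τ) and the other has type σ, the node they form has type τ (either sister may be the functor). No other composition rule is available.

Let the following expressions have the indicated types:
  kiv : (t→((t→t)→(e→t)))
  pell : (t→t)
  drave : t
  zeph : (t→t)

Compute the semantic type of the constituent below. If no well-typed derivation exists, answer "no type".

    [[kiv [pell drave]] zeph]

(e→t)

[pell drave] — pell of type (t→t) combines with drave of type t: type t.
[kiv [pell drave]] — kiv of type (t→((t→t)→(e→t))) combines with [pell drave] of type t: type ((t→t)→(e→t)).
[[kiv [pell drave]] zeph] — [kiv [pell drave]] of type ((t→t)→(e→t)) combines with zeph of type (t→t): type (e→t).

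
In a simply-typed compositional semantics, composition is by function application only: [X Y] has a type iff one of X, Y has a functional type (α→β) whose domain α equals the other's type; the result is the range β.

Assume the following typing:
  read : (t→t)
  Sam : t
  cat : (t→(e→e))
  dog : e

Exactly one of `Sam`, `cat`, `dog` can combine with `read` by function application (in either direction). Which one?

Sam — combines: read : (t→t) takes Sam : t as argument, giving t.
cat : (t→(e→e)) — read needs t; cat needs t; neither fits.
dog : e — read needs t; dog needs nothing (atomic); neither fits.

Sam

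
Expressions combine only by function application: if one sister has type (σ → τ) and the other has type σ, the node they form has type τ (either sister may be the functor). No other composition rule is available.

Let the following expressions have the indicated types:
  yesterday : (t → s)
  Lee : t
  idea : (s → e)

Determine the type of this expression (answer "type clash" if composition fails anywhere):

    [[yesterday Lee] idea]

e

[yesterday Lee] — yesterday of type (t → s) combines with Lee of type t: type s.
[[yesterday Lee] idea] — idea of type (s → e) combines with [yesterday Lee] of type s: type e.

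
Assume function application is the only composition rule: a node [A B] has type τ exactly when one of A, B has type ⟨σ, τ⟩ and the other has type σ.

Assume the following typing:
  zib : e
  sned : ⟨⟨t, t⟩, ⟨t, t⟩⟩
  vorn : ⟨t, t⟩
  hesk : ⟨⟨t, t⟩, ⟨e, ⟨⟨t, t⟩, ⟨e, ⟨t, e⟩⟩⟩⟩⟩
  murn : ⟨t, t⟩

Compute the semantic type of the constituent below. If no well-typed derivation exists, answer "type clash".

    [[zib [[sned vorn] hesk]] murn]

[sned vorn]: functor sned : ⟨⟨t, t⟩, ⟨t, t⟩⟩, argument vorn : ⟨t, t⟩; result ⟨t, t⟩.
[[sned vorn] hesk]: functor hesk : ⟨⟨t, t⟩, ⟨e, ⟨⟨t, t⟩, ⟨e, ⟨t, e⟩⟩⟩⟩⟩, argument [sned vorn] : ⟨t, t⟩; result ⟨e, ⟨⟨t, t⟩, ⟨e, ⟨t, e⟩⟩⟩⟩.
[zib [[sned vorn] hesk]]: functor [[sned vorn] hesk] : ⟨e, ⟨⟨t, t⟩, ⟨e, ⟨t, e⟩⟩⟩⟩, argument zib : e; result ⟨⟨t, t⟩, ⟨e, ⟨t, e⟩⟩⟩.
[[zib [[sned vorn] hesk]] murn]: functor [zib [[sned vorn] hesk]] : ⟨⟨t, t⟩, ⟨e, ⟨t, e⟩⟩⟩, argument murn : ⟨t, t⟩; result ⟨e, ⟨t, e⟩⟩.

⟨e, ⟨t, e⟩⟩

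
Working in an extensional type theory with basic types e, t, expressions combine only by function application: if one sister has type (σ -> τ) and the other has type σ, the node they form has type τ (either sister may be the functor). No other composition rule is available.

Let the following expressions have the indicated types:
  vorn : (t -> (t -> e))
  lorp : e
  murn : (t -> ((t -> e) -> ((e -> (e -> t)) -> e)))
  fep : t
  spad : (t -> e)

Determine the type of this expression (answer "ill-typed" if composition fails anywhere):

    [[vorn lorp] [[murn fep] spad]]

ill-typed

At [vorn lorp]: neither (t -> (t -> e)) nor e can take the other as argument; the node is ill-typed.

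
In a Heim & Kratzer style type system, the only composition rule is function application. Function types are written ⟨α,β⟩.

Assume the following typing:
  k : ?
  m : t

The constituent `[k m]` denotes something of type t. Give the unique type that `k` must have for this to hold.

[k m] is required to be t. m : t cannot yield t as functor, so k : ⟨t,t⟩.

⟨t,t⟩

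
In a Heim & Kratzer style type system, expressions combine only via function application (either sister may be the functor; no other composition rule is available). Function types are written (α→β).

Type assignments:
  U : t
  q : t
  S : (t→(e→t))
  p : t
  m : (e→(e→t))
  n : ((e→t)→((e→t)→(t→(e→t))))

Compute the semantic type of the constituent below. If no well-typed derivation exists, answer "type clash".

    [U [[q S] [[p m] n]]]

[q S]: S is (t→(e→t)), q is t; result (e→t).
At [p m]: neither t nor (e→(e→t)) can take the other as argument; the node is ill-typed.

type clash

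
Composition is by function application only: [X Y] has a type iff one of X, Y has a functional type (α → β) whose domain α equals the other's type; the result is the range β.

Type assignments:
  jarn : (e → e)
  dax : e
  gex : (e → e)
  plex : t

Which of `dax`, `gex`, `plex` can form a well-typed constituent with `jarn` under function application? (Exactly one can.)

dax

dax — combines: jarn : (e → e) takes dax : e as argument, giving e.
gex : (e → e) — no; jarn wants e, and gex wants e.
plex : t — no; jarn wants e, and plex wants nothing (atomic).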